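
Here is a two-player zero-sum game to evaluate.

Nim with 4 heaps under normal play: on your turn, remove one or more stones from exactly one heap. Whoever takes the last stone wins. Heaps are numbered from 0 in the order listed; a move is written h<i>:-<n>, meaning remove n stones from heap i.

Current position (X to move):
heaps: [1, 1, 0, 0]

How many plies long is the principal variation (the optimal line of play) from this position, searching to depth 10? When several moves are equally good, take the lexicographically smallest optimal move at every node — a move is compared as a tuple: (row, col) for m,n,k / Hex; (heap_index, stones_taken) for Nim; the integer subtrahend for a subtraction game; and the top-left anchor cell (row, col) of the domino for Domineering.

ply 1, X at (1,1,0,0) | h0:-1=-1→(0,1,0,0)*; h1:-1=-1→(1,0,0,0)
ply 2, O at (0,1,0,0) | h1:-1=+1→(0,0,0,0)*
ply 3: (0,0,0,0) is terminal -1 (X); from (1,1,0,0) depth 10

PV length from [(1,1,0,0)]: 2 plies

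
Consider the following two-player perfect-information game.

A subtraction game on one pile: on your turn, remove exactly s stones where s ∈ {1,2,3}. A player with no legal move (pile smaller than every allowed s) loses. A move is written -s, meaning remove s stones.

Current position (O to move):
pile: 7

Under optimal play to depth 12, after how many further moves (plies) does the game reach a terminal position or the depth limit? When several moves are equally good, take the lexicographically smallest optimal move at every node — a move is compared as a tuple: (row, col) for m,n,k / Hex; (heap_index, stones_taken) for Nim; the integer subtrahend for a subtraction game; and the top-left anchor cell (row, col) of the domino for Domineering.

PV length from [7]: 3 plies

ply 1, O at 7 | -1=-1→6; -2=-1→5; -3=+1→4*
ply 2, X at 4 | -1=-1→3*; -2=-1→2; -3=-1→1
ply 3, O at 3 | -1=-1→2; -2=-1→1; -3=+1→0*
ply 4: 0 is terminal -1 (X); from 7 depth 12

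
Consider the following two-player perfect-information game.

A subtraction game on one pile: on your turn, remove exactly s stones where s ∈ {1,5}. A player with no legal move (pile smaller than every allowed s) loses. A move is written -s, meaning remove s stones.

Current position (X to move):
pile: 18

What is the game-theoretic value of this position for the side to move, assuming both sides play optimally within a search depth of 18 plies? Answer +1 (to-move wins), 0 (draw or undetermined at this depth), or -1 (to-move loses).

value(18, X) = -1

p1 X@[18]: -1[17]-1* -5[13]-1
p2 O@[17]: -1[16]+1* -5[12]+1
p3 X@[16]: -1[15]-1* -5[11]-1
p4 O@[15]: -1[14]+1* -5[10]+1
p5 X@[14]: -1[13]-1* -5[9]-1
p6 O@[13]: -1[12]+1* -5[8]+1
p7 X@[12]: -1[11]-1* -5[7]-1
p8 O@[11]: -1[10]+1* -5[6]+1
p9 X@[10]: -1[9]-1* -5[5]-1
p10 O@[9]: -1[8]+1* -5[4]+1
p11 X@[8]: -1[7]-1* -5[3]-1
p12 O@[7]: -1[6]+1* -5[2]+1
p13 X@[6]: -1[5]-1* -5[1]-1
p14 O@[5]: -1[4]+1* -5[0]+1
p15 X@[4]: -1[3]-1*
p16 O@[3]: -1[2]+1*
p17 X@[2]: -1[1]-1*
p18 O@[1]: -1[0]+1*
p19 X@[0] terminal -1; root [18] d18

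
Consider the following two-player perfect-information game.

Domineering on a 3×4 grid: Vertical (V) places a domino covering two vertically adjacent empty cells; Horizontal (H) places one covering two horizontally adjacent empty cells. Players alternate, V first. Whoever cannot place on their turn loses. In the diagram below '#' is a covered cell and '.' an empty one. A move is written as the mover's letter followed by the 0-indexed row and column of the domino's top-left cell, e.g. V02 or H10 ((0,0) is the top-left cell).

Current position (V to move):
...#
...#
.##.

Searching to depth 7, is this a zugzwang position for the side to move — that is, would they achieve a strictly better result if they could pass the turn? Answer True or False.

[...#/...#/.##.] V move#1: V00:-1/#..#/#..#/.##., V01:+1/.#.#/.#.#/.##.*, V02:-1/..##/..##/.##., V10:-1/...#/#..#/###.
[.#.#/.#.#/.##.] end (terminal -1, H#2); searched ...#/...#/.##. to 7
suppose V passes — search the same position with H to move:
pass> [...#/...#/.##.] H move#1: H00:+1/##.#/...#/.##.*, H01:+1/.###/...#/.##., H10:+1/...#/##.#/.##., H11:+1/...#/.###/.##.
pass> [##.#/...#/.##.] V move#2: V02:-1/####/..##/.##.*, V10:-1/##.#/#..#/###.
pass> [####/..##/.##.] H move#3: H10:+1/####/####/.##.*
pass> [####/####/.##.] end (terminal -1, V#4); searched ...#/...#/.##. to 7
for V: play +1, pass -1

zugzwang(...#/...#/.##., V) = False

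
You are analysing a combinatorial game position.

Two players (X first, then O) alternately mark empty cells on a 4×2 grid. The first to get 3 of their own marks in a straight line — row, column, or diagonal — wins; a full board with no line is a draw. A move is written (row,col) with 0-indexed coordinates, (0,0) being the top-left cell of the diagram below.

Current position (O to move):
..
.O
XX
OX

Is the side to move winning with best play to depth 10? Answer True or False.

[../.O/XX/OX] O move#1: (0,0):+0/O./.O/XX/OX*, (0,1):+0/.O/.O/XX/OX, (1,0):+0/../OO/XX/OX
[O./.O/XX/OX] X move#2: (0,1):+0/OX/.O/XX/OX*, (1,0):+0/O./XO/XX/OX
[OX/.O/XX/OX] O move#3: (1,0):+0/OX/OO/XX/OX*
[OX/OO/XX/OX] end (terminal +0, X#4); searched ../.O/XX/OX to 10

O winning at [../.O/XX/OX]: False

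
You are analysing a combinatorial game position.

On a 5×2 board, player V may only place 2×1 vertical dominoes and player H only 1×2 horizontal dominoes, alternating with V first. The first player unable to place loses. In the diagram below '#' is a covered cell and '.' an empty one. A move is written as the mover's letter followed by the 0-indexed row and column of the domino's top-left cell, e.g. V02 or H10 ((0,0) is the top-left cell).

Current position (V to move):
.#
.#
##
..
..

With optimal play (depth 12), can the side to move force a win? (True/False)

[.#/.#/##/../..] V move#1: V00:-1/##/##/##/../.., V30:+1/.#/.#/##/#./#.*, V31:+1/.#/.#/##/.#/.#
[.#/.#/##/#./#.] end (terminal -1, H#2); searched .#/.#/##/../.. to 12

V winning at [.#/.#/##/../..]: True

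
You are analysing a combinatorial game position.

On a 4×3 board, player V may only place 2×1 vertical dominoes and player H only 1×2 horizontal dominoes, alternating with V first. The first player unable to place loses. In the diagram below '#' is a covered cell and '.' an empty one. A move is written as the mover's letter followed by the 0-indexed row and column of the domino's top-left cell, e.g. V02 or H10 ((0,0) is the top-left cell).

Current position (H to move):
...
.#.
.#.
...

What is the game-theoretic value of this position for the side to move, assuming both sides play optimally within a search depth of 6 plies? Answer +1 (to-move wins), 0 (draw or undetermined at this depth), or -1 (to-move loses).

value(.../.#./.#./..., H) = -1

[.../.#./.#./...] H move#1: H00:-1/##./.#./.#./...*, H01:-1/.##/.#./.#./..., H30:-1/.../.#./.#./##., H31:-1/.../.#./.#./.##
[##./.#./.#./...] V move#2: V02:+1/###/.##/.#./...*, V10:+1/##./##./##./..., V12:+1/##./.##/.##/..., V20:+1/##./.#./##./#.., V22:+1/##./.#./.##/..#
[###/.##/.#./...] H move#3: H30:-1/###/.##/.#./##.*, H31:-1/###/.##/.#./.##
[###/.##/.#./##.] V move#4: V10:+1/###/###/##./##.*, V22:+1/###/.##/.##/###
[###/###/##./##.] end (terminal -1, H#5); searched .../.#./.#./... to 6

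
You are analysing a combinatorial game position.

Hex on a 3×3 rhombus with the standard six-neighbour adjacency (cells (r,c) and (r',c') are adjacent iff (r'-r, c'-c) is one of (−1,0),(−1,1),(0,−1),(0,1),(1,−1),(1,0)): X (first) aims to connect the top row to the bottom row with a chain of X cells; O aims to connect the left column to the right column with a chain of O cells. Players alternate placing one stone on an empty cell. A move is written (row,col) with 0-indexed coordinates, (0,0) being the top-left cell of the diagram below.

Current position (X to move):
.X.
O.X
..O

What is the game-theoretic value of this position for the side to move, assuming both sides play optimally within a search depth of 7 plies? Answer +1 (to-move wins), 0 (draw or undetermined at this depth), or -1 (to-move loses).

value(.X./O.X/..O, X) = +1

ply 1, X at .X./O.X/..O | (0,0)=-1→XX./O.X/..O; (0,2)=-1→.XX/O.X/..O; (1,1)=+1→.X./OXX/..O*; (2,0)=-1→.X./O.X/X.O; (2,1)=+1→.X./O.X/.XO
ply 2, O at .X./OXX/..O | (0,0)=-1→OX./OXX/..O*; (0,2)=-1→.XO/OXX/..O; (2,0)=-1→.X./OXX/O.O; (2,1)=-1→.X./OXX/.OO
ply 3, X at OX./OXX/..O | (0,2)=+1→OXX/OXX/..O*; (2,0)=+1→OX./OXX/X.O; (2,1)=+1→OX./OXX/.XO
ply 4, O at OXX/OXX/..O | (2,0)=-1→OXX/OXX/O.O*; (2,1)=-1→OXX/OXX/.OO
ply 5, X at OXX/OXX/O.O | (2,1)=+1→OXX/OXX/OXO*
ply 6: OXX/OXX/OXO is terminal -1 (O); from .X./O.X/..O depth 7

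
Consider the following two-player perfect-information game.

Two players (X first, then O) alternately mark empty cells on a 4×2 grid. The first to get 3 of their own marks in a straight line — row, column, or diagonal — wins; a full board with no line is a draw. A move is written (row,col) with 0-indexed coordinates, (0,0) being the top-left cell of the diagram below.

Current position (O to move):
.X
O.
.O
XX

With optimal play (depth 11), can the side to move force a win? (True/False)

[.X/O./.O/XX] O move#1: (0,0):+0/OX/O./.O/XX*, (1,1):+0/.X/OO/.O/XX, (2,0):+0/.X/O./OO/XX
[OX/O./.O/XX] X move#2: (1,1):-1/OX/OX/.O/XX, (2,0):+0/OX/O./XO/XX*
[OX/O./XO/XX] O move#3: (1,1):+0/OX/OO/XO/XX*
[OX/OO/XO/XX] end (terminal +0, X#4); searched .X/O./.O/XX to 11

O winning at [.X/O./.O/XX]: False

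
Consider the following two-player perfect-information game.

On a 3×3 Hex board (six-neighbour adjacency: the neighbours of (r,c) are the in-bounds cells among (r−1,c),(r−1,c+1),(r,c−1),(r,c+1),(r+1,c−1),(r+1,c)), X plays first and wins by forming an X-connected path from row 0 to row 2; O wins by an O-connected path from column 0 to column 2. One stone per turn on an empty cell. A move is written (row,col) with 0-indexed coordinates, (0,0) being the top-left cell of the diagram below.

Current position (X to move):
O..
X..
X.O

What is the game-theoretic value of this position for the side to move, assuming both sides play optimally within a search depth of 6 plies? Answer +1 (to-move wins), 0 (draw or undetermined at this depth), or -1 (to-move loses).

value(O../X../X.O, X) = +1

ply 1, X at O../X../X.O | (0,1)=+1→OX./X../X.O*; (0,2)=+1→O.X/X../X.O; (1,1)=+1→O../XX./X.O; (1,2)=+1→O../X.X/X.O; (2,1)=+1→O../X../XXO
ply 2: OX./X../X.O is terminal -1 (O); from O../X../X.O depth 6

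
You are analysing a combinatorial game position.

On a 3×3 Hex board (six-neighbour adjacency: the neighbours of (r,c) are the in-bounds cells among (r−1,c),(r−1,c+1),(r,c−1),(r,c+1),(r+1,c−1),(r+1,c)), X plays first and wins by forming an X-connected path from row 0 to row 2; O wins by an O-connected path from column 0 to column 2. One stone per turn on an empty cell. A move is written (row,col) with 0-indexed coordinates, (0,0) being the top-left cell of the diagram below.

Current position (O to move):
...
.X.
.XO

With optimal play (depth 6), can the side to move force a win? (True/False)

[.../.X./.XO] O move#1: (0,0):-1/O../.X./.XO*, (0,1):-1/.O./.X./.XO, (0,2):-1/..O/.X./.XO, (1,0):-1/.../OX./.XO, (1,2):-1/.../.XO/.XO, (2,0):-1/.../.X./OXO
[O../.X./.XO] X move#2: (0,1):+1/OX./.X./.XO*, (0,2):+1/O.X/.X./.XO, (1,0):+1/O../XX./.XO, (1,2):+1/O../.XX/.XO, (2,0):+1/O../.X./XXO
[OX./.X./.XO] end (terminal -1, O#3); searched .../.X./.XO to 6

O winning at [.../.X./.XO]: False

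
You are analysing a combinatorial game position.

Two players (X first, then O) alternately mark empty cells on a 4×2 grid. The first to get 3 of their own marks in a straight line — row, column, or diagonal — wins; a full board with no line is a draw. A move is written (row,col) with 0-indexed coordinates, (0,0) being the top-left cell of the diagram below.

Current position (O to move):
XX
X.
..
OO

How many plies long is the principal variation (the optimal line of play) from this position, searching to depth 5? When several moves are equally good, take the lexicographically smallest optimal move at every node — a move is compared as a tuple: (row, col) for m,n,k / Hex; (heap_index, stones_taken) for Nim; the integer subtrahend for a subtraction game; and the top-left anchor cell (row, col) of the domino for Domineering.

PV length from [XX/X./../OO]: 3 plies

p1 O@[XX/X./../OO]: (1,1)[XX/XO/../OO]-1 (2,0)[XX/X./O./OO]+0* (2,1)[XX/X./.O/OO]-1
p2 X@[XX/X./O./OO]: (1,1)[XX/XX/O./OO]+0* (2,1)[XX/X./OX/OO]+0
p3 O@[XX/XX/O./OO]: (2,1)[XX/XX/OO/OO]+0*
p4 X@[XX/XX/OO/OO] terminal +0; root [XX/X./../OO] d5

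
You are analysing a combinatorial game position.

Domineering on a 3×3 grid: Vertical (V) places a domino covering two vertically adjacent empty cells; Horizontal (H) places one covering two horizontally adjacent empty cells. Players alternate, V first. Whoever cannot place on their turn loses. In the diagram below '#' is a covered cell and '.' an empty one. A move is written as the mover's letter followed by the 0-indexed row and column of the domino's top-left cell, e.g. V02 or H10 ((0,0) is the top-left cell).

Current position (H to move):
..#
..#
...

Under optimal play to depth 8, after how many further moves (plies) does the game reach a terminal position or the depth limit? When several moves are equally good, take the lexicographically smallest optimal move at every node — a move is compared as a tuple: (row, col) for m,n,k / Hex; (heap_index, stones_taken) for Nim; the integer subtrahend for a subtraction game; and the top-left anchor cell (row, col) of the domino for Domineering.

PV length from [..#/..#/...]: 1 ply

ply 1, H at ..#/..#/... | H00=-1→###/..#/...; H10=+1→..#/###/...*; H20=-1→..#/..#/##.; H21=-1→..#/..#/.##
ply 2: ..#/###/... is terminal -1 (V); from ..#/..#/... depth 8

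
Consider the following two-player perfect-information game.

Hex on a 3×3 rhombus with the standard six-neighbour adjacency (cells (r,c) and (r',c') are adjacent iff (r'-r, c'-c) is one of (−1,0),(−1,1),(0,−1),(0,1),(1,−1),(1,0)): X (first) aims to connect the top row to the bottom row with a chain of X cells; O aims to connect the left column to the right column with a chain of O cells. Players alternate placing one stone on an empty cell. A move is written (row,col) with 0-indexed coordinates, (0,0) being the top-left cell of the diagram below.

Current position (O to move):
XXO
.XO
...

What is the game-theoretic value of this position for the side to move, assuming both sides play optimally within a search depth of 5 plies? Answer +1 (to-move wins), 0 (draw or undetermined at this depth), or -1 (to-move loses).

[XXO/.XO/...] O move#1: (1,0):-1/XXO/OXO/...*, (2,0):-1/XXO/.XO/O.., (2,1):-1/XXO/.XO/.O., (2,2):-1/XXO/.XO/..O
[XXO/OXO/...] X move#2: (2,0):+1/XXO/OXO/X..*, (2,1):+1/XXO/OXO/.X., (2,2):+1/XXO/OXO/..X
[XXO/OXO/X..] end (terminal -1, O#3); searched XXO/.XO/... to 5

value(XXO/.XO/..., O) = -1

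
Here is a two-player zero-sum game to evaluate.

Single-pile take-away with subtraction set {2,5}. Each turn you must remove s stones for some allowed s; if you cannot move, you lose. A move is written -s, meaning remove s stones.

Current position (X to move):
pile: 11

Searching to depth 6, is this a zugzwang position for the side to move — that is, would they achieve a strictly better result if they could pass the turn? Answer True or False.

[11] X move#1: -2:-1/9*, -5:-1/6
[9] O move#2: -2:+1/7*, -5:+1/4
[7] X move#3: -2:-1/5*, -5:-1/2
[5] O move#4: -2:-1/3, -5:+1/0*
[0] end (terminal -1, X#5); searched 11 to 6
if X skipped the turn, O would face:
~ [11] O move#1: -2:-1/9*, -5:-1/6
~ [9] X move#2: -2:+1/7*, -5:+1/4
~ [7] O move#3: -2:-1/5*, -5:-1/2
~ [5] X move#4: -2:-1/3, -5:+1/0*
~ [0] end (terminal -1, O#5); searched 11 to 6
compare (X): move=-1 vs pass=+1

zugzwang(11, X) = True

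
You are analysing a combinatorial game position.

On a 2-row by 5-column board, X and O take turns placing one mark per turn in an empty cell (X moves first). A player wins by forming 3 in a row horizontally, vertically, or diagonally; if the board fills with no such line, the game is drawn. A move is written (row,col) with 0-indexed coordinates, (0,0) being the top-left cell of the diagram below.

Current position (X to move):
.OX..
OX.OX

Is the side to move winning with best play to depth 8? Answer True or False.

p1 X@[.OX../OX.OX]: (0,0)[XOX../OX.OX]+0* (0,3)[.OXX./OX.OX]+0 (0,4)[.OX.X/OX.OX]+0 (1,2)[.OX../OXXOX]+0
p2 O@[XOX../OX.OX]: (0,3)[XOXO./OX.OX]+0* (0,4)[XOX.O/OX.OX]+0 (1,2)[XOX../OXOOX]+0
p3 X@[XOXO./OX.OX]: (0,4)[XOXOX/OX.OX]+0* (1,2)[XOXO./OXXOX]+0
p4 O@[XOXOX/OX.OX]: (1,2)[XOXOX/OXOOX]+0*
p5 X@[XOXOX/OXOOX] terminal +0; root [.OX../OX.OX] d8

X winning at [.OX../OX.OX]: False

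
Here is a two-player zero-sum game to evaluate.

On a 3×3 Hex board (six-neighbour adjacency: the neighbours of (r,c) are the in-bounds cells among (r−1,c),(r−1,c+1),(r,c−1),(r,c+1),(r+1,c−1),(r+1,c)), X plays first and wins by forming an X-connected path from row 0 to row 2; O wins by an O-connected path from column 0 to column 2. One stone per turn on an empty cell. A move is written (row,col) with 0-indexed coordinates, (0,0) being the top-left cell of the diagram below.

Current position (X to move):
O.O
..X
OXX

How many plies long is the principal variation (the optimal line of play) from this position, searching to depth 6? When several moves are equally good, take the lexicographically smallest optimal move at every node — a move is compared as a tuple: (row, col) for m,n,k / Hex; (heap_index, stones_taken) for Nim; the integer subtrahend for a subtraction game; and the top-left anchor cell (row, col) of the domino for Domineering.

p1 X@[O.O/..X/OXX]: (0,1)[OXO/..X/OXX]-1* (1,0)[O.O/X.X/OXX]-1 (1,1)[O.O/.XX/OXX]-1
p2 O@[OXO/..X/OXX]: (1,0)[OXO/O.X/OXX]-1 (1,1)[OXO/.OX/OXX]+1*
p3 X@[OXO/.OX/OXX] terminal -1; root [O.O/..X/OXX] d6

PV length from [O.O/..X/OXX]: 2 plies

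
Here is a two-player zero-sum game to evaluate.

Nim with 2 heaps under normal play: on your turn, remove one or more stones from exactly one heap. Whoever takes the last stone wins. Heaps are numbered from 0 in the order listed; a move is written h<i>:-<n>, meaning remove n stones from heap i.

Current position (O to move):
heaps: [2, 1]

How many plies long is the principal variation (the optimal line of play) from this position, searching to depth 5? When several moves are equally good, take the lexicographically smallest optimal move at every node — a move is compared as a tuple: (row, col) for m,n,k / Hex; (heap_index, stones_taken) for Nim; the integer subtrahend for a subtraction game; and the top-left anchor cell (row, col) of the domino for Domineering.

PV length from [(2,1)]: 3 plies

p1 O@[(2,1)]: h0:-1[(1,1)]+1* h0:-2[(0,1)]-1 h1:-1[(2,0)]-1
p2 X@[(1,1)]: h0:-1[(0,1)]-1* h1:-1[(1,0)]-1
p3 O@[(0,1)]: h1:-1[(0,0)]+1*
p4 X@[(0,0)] terminal -1; root [(2,1)] d5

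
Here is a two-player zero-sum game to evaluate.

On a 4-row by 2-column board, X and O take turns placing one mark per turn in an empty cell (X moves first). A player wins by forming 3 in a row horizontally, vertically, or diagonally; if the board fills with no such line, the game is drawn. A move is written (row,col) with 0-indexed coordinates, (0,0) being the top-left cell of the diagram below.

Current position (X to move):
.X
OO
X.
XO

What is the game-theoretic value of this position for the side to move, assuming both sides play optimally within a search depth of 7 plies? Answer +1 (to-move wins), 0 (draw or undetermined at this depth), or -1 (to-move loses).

[.X/OO/X./XO] X move#1: (0,0):-1/XX/OO/X./XO, (2,1):+0/.X/OO/XX/XO*
[.X/OO/XX/XO] O move#2: (0,0):+0/OX/OO/XX/XO*
[OX/OO/XX/XO] end (terminal +0, X#3); searched .X/OO/X./XO to 7

value(.X/OO/X./XO, X) = 0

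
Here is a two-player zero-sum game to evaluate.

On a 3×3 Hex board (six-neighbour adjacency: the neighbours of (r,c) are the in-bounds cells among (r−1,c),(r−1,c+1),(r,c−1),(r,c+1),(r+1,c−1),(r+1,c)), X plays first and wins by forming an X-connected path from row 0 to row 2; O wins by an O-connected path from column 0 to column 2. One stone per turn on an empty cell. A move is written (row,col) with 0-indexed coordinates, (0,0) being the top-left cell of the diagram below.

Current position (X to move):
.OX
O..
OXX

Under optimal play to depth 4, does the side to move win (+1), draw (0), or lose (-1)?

value(.OX/O../OXX, X) = +1

p1 X@[.OX/O../OXX]: (0,0)[XOX/O../OXX]+1* (1,1)[.OX/OX./OXX]+1 (1,2)[.OX/O.X/OXX]+1
p2 O@[XOX/O../OXX]: (1,1)[XOX/OO./OXX]-1* (1,2)[XOX/O.O/OXX]-1
p3 X@[XOX/OO./OXX]: (1,2)[XOX/OOX/OXX]+1*
p4 O@[XOX/OOX/OXX] terminal -1; root [.OX/O../OXX] d4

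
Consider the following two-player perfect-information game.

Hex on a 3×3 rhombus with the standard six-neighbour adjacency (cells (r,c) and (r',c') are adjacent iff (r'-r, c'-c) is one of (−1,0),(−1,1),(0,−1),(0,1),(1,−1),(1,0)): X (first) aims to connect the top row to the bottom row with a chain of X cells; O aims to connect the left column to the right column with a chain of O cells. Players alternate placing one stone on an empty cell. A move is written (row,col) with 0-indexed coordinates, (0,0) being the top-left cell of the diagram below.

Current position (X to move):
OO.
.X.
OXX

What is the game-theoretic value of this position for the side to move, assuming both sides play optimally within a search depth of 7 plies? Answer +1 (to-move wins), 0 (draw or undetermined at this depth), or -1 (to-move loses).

[OO./.X./OXX] X move#1: (0,2):+1/OOX/.X./OXX*, (1,0):-1/OO./XX./OXX, (1,2):-1/OO./.XX/OXX
[OOX/.X./OXX] end (terminal -1, O#2); searched OO./.X./OXX to 7

value(OO./.X./OXX, X) = +1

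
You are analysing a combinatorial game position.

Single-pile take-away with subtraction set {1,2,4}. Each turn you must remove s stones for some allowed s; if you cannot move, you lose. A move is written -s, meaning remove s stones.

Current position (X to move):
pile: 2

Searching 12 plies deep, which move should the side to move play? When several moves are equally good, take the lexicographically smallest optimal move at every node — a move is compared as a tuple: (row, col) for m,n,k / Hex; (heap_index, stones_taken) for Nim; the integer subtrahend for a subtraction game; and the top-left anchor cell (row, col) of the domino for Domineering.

p1 X@[2]: -1[1]-1 -2[0]+1*
p2 O@[0] terminal -1; root [2] d12

X's best at [2]: -2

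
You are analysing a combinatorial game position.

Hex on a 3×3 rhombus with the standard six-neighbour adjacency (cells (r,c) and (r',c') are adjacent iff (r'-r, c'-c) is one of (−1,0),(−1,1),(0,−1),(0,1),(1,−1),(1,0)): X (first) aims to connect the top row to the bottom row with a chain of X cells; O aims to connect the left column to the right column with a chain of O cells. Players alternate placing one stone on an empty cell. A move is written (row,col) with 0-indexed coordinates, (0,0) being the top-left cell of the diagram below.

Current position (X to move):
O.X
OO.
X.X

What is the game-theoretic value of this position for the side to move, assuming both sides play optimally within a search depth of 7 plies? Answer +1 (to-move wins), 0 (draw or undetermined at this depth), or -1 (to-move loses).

p1 X@[O.X/OO./X.X]: (0,1)[OXX/OO./X.X]-1 (1,2)[O.X/OOX/X.X]+1* (2,1)[O.X/OO./XXX]-1
p2 O@[O.X/OOX/X.X] terminal -1; root [O.X/OO./X.X] d7

value(O.X/OO./X.X, X) = +1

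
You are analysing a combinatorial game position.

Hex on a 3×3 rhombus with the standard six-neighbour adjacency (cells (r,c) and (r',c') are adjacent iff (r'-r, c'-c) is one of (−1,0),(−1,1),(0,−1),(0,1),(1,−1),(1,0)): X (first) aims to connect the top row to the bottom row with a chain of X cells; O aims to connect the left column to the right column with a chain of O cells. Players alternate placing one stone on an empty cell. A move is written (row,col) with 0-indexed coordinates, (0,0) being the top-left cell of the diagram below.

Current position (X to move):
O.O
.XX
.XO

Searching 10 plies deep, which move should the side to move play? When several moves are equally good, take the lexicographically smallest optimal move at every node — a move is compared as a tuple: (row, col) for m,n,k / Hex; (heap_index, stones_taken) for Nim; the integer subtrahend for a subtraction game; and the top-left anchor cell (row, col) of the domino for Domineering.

X's best at [O.O/.XX/.XO]: (0,1)

ply 1, X at O.O/.XX/.XO | (0,1)=+1→OXO/.XX/.XO*; (1,0)=-1→O.O/XXX/.XO; (2,0)=-1→O.O/.XX/XXO
ply 2: OXO/.XX/.XO is terminal -1 (O); from O.O/.XX/.XO depth 10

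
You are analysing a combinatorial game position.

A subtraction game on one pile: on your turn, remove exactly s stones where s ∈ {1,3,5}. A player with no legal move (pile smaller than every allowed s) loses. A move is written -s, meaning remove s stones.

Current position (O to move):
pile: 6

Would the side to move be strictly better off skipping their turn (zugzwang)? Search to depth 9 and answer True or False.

[6] O move#1: -1:-1/5*, -3:-1/3, -5:-1/1
[5] X move#2: -1:+1/4*, -3:+1/2, -5:+1/0
[4] O move#3: -1:-1/3*, -3:-1/1
[3] X move#4: -1:+1/2*, -3:+1/0
[2] O move#5: -1:-1/1*
[1] X move#6: -1:+1/0*
[0] end (terminal -1, O#7); searched 6 to 9
suppose O passes — search the same position with X to move:
pass> [6] X move#1: -1:-1/5*, -3:-1/3, -5:-1/1
pass> [5] O move#2: -1:+1/4*, -3:+1/2, -5:+1/0
pass> [4] X move#3: -1:-1/3*, -3:-1/1
pass> [3] O move#4: -1:+1/2*, -3:+1/0
pass> [2] X move#5: -1:-1/1*
pass> [1] O move#6: -1:+1/0*
pass> [0] end (terminal -1, X#7); searched 6 to 9
for O: play -1, pass +1

zugzwang(6, O) = True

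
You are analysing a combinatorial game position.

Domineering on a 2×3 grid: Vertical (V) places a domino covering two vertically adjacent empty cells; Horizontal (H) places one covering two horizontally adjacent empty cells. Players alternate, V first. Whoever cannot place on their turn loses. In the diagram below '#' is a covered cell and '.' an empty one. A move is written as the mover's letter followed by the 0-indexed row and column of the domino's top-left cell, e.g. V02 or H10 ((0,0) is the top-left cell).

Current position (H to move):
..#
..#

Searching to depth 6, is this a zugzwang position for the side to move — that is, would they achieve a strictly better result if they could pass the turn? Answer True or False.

[..#/..#] H move#1: H00:+1/###/..#*, H10:+1/..#/###
[###/..#] end (terminal -1, V#2); searched ..#/..# to 6
if H skipped the turn, V would face:
~ [..#/..#] V move#1: V00:+1/#.#/#.#*, V01:+1/.##/.##
~ [#.#/#.#] end (terminal -1, H#2); searched ..#/..# to 6
compare (H): move=+1 vs pass=-1

zugzwang(..#/..#, H) = False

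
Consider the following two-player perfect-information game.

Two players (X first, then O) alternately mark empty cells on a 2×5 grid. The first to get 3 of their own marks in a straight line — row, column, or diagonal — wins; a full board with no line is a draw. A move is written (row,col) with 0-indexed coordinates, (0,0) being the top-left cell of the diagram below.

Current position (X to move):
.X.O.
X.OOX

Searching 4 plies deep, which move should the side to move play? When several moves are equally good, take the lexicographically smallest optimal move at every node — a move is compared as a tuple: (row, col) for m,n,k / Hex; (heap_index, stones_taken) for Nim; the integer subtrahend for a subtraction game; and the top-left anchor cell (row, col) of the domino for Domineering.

[.X.O./X.OOX] X move#1: (0,0):-1/XX.O./X.OOX, (0,2):-1/.XXO./X.OOX, (0,4):-1/.X.OX/X.OOX, (1,1):+0/.X.O./XXOOX*
[.X.O./XXOOX] O move#2: (0,0):+0/OX.O./XXOOX*, (0,2):+0/.XOO./XXOOX, (0,4):+0/.X.OO/XXOOX
[OX.O./XXOOX] X move#3: (0,2):+0/OXXO./XXOOX*, (0,4):+0/OX.OX/XXOOX
[OXXO./XXOOX] O move#4: (0,4):+0/OXXOO/XXOOX*
[OXXOO/XXOOX] end (terminal +0, X#5); searched .X.O./X.OOX to 4

X's best at [.X.O./X.OOX]: (1,1)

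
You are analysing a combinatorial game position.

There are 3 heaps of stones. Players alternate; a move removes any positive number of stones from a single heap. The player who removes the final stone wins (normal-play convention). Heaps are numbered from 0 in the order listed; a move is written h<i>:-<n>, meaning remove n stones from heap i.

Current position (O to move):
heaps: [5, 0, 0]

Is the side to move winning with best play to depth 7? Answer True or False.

ply 1, O at (5,0,0) | h0:-1=-1→(4,0,0); h0:-2=-1→(3,0,0); h0:-3=-1→(2,0,0); h0:-4=-1→(1,0,0); h0:-5=+1→(0,0,0)*
ply 2: (0,0,0) is terminal -1 (X); from (5,0,0) depth 7

O winning at [(5,0,0)]: True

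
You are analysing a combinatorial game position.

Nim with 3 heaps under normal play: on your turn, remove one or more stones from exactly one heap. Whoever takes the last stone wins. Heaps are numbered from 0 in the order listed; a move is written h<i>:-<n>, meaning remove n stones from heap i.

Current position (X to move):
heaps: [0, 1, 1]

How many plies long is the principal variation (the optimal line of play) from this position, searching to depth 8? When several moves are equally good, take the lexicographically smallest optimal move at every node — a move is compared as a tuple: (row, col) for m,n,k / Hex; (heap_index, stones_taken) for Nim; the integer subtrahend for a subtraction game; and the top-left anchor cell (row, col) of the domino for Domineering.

PV length from [(0,1,1)]: 2 plies

[(0,1,1)] X move#1: h1:-1:-1/(0,0,1)*, h2:-1:-1/(0,1,0)
[(0,0,1)] O move#2: h2:-1:+1/(0,0,0)*
[(0,0,0)] end (terminal -1, X#3); searched (0,1,1) to 8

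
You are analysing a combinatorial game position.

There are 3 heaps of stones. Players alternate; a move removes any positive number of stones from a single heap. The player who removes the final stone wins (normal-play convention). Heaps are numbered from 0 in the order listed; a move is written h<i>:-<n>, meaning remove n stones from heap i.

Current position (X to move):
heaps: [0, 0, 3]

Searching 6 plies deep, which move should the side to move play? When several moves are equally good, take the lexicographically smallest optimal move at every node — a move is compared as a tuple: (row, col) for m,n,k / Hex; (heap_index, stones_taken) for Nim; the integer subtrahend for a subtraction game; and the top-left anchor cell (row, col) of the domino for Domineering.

[(0,0,3)] X move#1: h2:-1:-1/(0,0,2), h2:-2:-1/(0,0,1), h2:-3:+1/(0,0,0)*
[(0,0,0)] end (terminal -1, O#2); searched (0,0,3) to 6

X's best at [(0,0,3)]: h2:-3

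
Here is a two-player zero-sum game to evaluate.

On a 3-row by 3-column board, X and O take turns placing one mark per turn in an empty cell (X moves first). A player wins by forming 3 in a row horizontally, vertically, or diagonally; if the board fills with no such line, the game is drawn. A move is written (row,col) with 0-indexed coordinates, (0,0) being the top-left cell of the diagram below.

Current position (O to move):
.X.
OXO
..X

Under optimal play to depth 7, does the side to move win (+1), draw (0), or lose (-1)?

value(.X./OXO/..X, O) = -1

[.X./OXO/..X] O move#1: (0,0):-1/OX./OXO/..X*, (0,2):-1/.XO/OXO/..X, (2,0):-1/.X./OXO/O.X, (2,1):-1/.X./OXO/.OX
[OX./OXO/..X] X move#2: (0,2):-1/OXX/OXO/..X, (2,0):+1/OX./OXO/X.X*, (2,1):+1/OX./OXO/.XX
[OX./OXO/X.X] O move#3: (0,2):-1/OXO/OXO/X.X*, (2,1):-1/OX./OXO/XOX
[OXO/OXO/X.X] X move#4: (2,1):+1/OXO/OXO/XXX*
[OXO/OXO/XXX] end (terminal -1, O#5); searched .X./OXO/..X to 7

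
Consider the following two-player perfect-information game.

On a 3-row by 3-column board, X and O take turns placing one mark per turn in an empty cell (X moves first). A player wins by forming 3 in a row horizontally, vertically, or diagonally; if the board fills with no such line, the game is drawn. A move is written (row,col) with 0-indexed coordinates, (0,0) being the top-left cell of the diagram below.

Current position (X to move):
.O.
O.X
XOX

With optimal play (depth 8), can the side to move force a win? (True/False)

X winning at [.O./O.X/XOX]: True

p1 X@[.O./O.X/XOX]: (0,0)[XO./O.X/XOX]-1 (0,2)[.OX/O.X/XOX]+1* (1,1)[.O./OXX/XOX]+1
p2 O@[.OX/O.X/XOX] terminal -1; root [.O./O.X/XOX] d8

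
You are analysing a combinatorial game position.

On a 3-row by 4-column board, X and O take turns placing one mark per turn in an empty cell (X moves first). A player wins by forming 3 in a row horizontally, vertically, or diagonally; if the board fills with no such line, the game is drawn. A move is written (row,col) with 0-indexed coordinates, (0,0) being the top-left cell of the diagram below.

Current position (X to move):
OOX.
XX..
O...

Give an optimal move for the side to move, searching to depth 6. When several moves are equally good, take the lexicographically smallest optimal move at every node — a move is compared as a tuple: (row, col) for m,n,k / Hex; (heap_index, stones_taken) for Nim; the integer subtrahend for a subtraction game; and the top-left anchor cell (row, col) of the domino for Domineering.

ply 1, X at OOX./XX../O... | (0,3)=+0→OOXX/XX../O...; (1,2)=+1→OOX./XXX./O...*; (1,3)=+0→OOX./XX.X/O...; (2,1)=+0→OOX./XX../OX..; (2,2)=+0→OOX./XX../O.X.; (2,3)=+0→OOX./XX../O..X
ply 2: OOX./XXX./O... is terminal -1 (O); from OOX./XX../O... depth 6

X's best at [OOX./XX../O...]: (1,2)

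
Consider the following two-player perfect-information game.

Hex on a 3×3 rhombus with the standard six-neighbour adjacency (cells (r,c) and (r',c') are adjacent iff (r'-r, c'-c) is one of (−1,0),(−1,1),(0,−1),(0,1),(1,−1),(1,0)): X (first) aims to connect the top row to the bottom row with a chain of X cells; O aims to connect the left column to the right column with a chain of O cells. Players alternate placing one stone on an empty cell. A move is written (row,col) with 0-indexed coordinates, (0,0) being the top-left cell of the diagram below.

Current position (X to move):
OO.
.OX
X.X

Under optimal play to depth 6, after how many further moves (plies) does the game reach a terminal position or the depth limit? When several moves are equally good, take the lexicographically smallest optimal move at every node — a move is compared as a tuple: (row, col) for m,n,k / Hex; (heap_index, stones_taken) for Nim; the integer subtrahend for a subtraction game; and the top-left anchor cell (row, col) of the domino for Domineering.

[OO./.OX/X.X] X move#1: (0,2):+1/OOX/.OX/X.X*, (1,0):-1/OO./XOX/X.X, (2,1):-1/OO./.OX/XXX
[OOX/.OX/X.X] end (terminal -1, O#2); searched OO./.OX/X.X to 6

PV length from [OO./.OX/X.X]: 1 ply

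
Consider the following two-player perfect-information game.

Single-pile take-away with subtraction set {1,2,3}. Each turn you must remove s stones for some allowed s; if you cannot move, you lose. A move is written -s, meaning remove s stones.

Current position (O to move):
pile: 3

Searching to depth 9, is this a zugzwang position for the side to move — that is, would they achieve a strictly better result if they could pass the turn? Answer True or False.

p1 O@[3]: -1[2]-1 -2[1]-1 -3[0]+1*
p2 X@[0] terminal -1; root [3] d9
suppose O passes — search the same position with X to move:
pass> p1 X@[3]: -1[2]-1 -2[1]-1 -3[0]+1*
pass> p2 O@[0] terminal -1; root [3] d9
for O: play +1, pass -1

zugzwang(3, O) = False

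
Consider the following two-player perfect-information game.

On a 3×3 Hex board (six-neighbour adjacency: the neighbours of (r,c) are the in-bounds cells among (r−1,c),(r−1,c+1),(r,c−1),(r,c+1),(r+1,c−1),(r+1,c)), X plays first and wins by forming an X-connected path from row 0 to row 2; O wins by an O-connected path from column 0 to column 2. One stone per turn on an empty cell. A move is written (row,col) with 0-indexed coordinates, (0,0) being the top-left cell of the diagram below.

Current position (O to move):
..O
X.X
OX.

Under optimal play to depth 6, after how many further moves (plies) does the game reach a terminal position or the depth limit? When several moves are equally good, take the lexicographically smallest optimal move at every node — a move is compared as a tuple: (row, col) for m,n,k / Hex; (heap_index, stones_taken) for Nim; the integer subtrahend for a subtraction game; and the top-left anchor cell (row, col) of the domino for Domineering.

[..O/X.X/OX.] O move#1: (0,0):+1/O.O/X.X/OX.*, (0,1):+1/.OO/X.X/OX., (1,1):+1/..O/XOX/OX., (2,2):-1/..O/X.X/OXO
[O.O/X.X/OX.] X move#2: (0,1):-1/OXO/X.X/OX.*, (1,1):-1/O.O/XXX/OX., (2,2):-1/O.O/X.X/OXX
[OXO/X.X/OX.] O move#3: (1,1):+1/OXO/XOX/OX.*, (2,2):-1/OXO/X.X/OXO
[OXO/XOX/OX.] end (terminal -1, X#4); searched ..O/X.X/OX. to 6

PV length from [..O/X.X/OX.]: 3 plies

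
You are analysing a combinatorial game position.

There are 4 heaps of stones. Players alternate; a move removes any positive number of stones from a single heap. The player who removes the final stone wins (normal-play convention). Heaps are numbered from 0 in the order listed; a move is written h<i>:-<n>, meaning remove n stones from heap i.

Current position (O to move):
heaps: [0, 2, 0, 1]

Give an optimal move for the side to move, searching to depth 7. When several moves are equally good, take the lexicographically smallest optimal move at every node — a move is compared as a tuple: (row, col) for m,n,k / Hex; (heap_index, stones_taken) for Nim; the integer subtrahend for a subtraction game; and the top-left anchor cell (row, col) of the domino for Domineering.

ply 1, O at (0,2,0,1) | h1:-1=+1→(0,1,0,1)*; h1:-2=-1→(0,0,0,1); h3:-1=-1→(0,2,0,0)
ply 2, X at (0,1,0,1) | h1:-1=-1→(0,0,0,1)*; h3:-1=-1→(0,1,0,0)
ply 3, O at (0,0,0,1) | h3:-1=+1→(0,0,0,0)*
ply 4: (0,0,0,0) is terminal -1 (X); from (0,2,0,1) depth 7

O's best at [(0,2,0,1)]: h1:-1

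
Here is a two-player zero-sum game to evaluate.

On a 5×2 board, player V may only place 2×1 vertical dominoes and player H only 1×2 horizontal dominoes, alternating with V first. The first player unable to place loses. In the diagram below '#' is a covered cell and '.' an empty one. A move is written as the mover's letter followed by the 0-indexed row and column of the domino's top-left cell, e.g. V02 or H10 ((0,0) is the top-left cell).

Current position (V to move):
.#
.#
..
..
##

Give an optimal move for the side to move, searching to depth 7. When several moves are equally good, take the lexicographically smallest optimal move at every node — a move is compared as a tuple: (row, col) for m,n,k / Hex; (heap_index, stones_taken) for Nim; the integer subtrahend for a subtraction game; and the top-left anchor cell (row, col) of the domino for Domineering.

V's best at [.#/.#/../../##]: V20

[.#/.#/../../##] V move#1: V00:-1/##/##/../../##, V10:-1/.#/##/#./../##, V20:+1/.#/.#/#./#./##*, V21:+1/.#/.#/.#/.#/##
[.#/.#/#./#./##] end (terminal -1, H#2); searched .#/.#/../../## to 7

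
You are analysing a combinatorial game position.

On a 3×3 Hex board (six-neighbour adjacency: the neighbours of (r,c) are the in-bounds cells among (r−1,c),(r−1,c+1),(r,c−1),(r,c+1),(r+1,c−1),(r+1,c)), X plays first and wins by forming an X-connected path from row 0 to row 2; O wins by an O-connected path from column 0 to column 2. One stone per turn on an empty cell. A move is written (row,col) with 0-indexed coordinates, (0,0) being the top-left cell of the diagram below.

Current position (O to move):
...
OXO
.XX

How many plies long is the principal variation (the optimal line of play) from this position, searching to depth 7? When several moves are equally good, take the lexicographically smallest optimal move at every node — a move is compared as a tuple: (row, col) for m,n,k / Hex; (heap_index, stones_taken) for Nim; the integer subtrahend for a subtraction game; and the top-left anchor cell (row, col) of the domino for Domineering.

PV length from [.../OXO/.XX]: 2 plies

ply 1, O at .../OXO/.XX | (0,0)=-1→O../OXO/.XX*; (0,1)=-1→.O./OXO/.XX; (0,2)=-1→..O/OXO/.XX; (2,0)=-1→.../OXO/OXX
ply 2, X at O../OXO/.XX | (0,1)=+1→OX./OXO/.XX*; (0,2)=+1→O.X/OXO/.XX; (2,0)=+1→O../OXO/XXX
ply 3: OX./OXO/.XX is terminal -1 (O); from .../OXO/.XX depth 7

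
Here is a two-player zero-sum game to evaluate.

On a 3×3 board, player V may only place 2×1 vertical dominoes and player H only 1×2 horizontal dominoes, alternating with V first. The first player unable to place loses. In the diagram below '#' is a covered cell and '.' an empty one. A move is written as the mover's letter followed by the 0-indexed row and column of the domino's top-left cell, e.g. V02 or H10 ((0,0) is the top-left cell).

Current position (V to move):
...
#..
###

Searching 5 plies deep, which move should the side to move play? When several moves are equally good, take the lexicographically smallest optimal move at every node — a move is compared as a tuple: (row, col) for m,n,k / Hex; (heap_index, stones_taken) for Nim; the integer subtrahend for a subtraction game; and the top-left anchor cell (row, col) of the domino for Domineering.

V's best at [.../#../###]: V01

[.../#../###] V move#1: V01:+1/.#./##./###*, V02:-1/..#/#.#/###
[.#./##./###] end (terminal -1, H#2); searched .../#../### to 5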